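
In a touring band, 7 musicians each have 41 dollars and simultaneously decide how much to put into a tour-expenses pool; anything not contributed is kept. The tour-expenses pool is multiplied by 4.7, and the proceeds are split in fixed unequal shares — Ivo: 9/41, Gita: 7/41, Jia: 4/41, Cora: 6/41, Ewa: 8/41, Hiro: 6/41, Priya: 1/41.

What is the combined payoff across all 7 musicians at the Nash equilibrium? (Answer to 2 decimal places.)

438.70 dollars

Player j's private return per contributed unit is 4.7 × (j's share). Contributing is weakly dominant for j when that share is at least 1/4.7 = 0.2128, and contributing 0 is dominant otherwise.
Ivo alone (share 9/41) is above the threshold, contributing 41; the remaining 6 contribute 0. Total contributed: 41.
The tour-expenses pool pays out 4.7 × 41 = 192.70 in total (split across the unequal shares, but the aggregate is all that matters for the group sum).
The 6 free-riders keep 41 each, adding 246. Group total = 246 + 192.70 = 438.70.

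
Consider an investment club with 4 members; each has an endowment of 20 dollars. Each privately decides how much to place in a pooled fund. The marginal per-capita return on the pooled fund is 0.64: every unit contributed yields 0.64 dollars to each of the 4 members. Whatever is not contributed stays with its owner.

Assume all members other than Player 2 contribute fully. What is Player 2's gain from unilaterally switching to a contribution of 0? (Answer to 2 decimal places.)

Switching from a contribution of 20 to 0 lets Player 2 keep an extra 20 dollars, but lowers the pooled fund by 20, which costs Player 2 their own share of that drop: 0.64 × 20 = 12.80.
Net gain = 20 − 12.80 = 7.20. The private return per contributed unit (0.64) is below 1, so free-riding is indeed the best response regardless of what the others do.

7.20 dollars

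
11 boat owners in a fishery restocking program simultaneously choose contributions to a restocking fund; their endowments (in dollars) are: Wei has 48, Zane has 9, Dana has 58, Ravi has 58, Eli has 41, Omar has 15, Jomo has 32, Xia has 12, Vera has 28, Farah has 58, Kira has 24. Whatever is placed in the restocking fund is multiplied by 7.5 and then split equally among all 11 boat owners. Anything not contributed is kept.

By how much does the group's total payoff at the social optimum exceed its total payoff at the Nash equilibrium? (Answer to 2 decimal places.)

2489.50 dollars

The private return per contributed unit is 7.5/11 = 0.6818 < 1 for every player regardless of endowment, so the Nash equilibrium is zero contribution and the group total is Σ E_j = 48 + 9 + 58 + 58 + 41 + 15 + 32 + 12 + 28 + 58 + 24 = 383.
Each contributed unit returns 7.500 to the group, so the social optimum is full contribution by everyone: group total = 7.500 × 383 = 2872.50.
Efficiency loss = (7.500 − 1) × 383 = 2489.50.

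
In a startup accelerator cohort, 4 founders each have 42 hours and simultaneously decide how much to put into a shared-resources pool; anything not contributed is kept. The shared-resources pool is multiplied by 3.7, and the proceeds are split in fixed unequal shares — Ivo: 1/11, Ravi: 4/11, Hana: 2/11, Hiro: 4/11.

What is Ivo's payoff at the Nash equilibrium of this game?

70.25 hours

Each unit j contributes comes back to j as 3.7 × (j's share), so j prefers to contribute only if that share exceeds 1/3.7 = 0.2703; otherwise keeping the unit dominates.
The shares above 0.2703 belong to Ravi and Hiro, contributing 42 each; the remaining 2 contribute 0. Total contributed: 84.
Ivo keeps 42 and receives 3.7 × 84 × 1/11 = 28.25 from the shared-resources pool, for a payoff of 70.25.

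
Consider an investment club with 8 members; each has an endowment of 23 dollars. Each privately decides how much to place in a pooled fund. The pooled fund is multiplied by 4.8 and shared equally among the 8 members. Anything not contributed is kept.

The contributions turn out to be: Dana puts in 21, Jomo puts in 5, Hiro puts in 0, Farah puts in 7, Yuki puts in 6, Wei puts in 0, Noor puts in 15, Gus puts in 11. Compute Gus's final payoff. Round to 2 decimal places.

Total contributed: 21 + 5 + 0 + 7 + 6 + 0 + 15 + 11 = 65.
Each receives 4.8 × 65 / 8 = 39.00 from the pooled fund.
Gus keeps 23 − 11 = 12, so Gus's payoff is 12 + 39.00 = 51.00.

51.00 dollars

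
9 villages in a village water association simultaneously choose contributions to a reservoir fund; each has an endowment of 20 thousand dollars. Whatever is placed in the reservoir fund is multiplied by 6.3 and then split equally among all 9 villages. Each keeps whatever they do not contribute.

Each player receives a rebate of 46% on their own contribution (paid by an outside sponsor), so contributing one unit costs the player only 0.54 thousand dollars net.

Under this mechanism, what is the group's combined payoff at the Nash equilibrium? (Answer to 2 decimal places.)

Under the mechanism each unit contributed yields (6.3/9) / 0.54 = 1.2963 back to its contributor per unit of net cost, which exceeds 1, making full contribution the dominant choice for everyone.
At the Nash equilibrium everyone contributes 20. Group total payoff = 9 × (20 × 0.46 + 6.3 × 20) = 1216.80.

1216.80 thousand dollars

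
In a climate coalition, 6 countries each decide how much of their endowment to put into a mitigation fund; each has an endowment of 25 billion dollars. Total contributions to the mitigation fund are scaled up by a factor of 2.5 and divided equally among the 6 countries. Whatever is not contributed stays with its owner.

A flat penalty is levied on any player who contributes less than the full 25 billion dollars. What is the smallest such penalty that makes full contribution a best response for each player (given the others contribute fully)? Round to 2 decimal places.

Given the others contribute fully, the best deviation is to contribute 0 (any partial contribution still incurs the fine and gives up units whose private return 0.4167 is below 1).
Deviating from 25 to 0 saves 25 billion dollars but forfeits the deviator's share of the drop in the mitigation fund: 2.5/6 × 25 = 10.42.
So the deviation gain is 25 − 10.42 = 14.58, and the fine must be at least 14.58 billion dollars to wipe it out.

14.58 billion dollars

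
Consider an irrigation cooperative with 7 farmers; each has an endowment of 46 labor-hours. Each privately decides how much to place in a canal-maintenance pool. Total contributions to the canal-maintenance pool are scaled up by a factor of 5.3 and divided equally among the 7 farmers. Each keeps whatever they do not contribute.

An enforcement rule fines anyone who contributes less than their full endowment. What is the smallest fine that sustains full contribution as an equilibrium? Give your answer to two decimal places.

Given the others contribute fully, the best deviation is to contribute 0 (any partial contribution still incurs the fine and gives up units whose private return 0.7571 is below 1).
Deviating from 46 to 0 saves 46 labor-hours but forfeits the deviator's share of the drop in the canal-maintenance pool: 5.3/7 × 46 = 34.83.
So the deviation gain is 46 − 34.83 = 11.17, and the fine must be at least 11.17 labor-hours to wipe it out.

11.17 labor-hours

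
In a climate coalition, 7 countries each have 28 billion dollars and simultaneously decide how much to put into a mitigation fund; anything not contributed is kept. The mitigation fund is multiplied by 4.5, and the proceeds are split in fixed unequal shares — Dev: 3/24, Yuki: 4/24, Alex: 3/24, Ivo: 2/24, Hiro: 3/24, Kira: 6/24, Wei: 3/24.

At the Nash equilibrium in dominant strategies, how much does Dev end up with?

A player with share s gets back 4.5·s per unit contributed, so full contribution is dominant for anyone with s > 1/4.5 = 0.2222 and zero contribution is dominant for anyone below.
Kira alone (share 6/24) is above the threshold, contributing 28; the remaining 6 contribute 0. Total contributed: 28.
Dev keeps 28 and receives 4.5 × 28 × 3/24 = 15.75 from the mitigation fund, for a payoff of 43.75.

43.75 billion dollars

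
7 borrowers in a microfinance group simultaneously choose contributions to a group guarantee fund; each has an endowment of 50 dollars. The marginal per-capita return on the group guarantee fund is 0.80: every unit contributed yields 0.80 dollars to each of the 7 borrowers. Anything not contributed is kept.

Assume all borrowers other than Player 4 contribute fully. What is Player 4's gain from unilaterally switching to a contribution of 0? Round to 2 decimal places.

Switching from a contribution of 50 to 0 lets Player 4 keep an extra 50 dollars, but lowers the group guarantee fund by 50, which costs Player 4 their own share of that drop: 0.80 × 50 = 40.00.
Net gain = 50 − 40.00 = 10.00. The private return per contributed unit (0.80) is below 1, so free-riding is indeed the best response regardless of what the others do.

10.00 dollars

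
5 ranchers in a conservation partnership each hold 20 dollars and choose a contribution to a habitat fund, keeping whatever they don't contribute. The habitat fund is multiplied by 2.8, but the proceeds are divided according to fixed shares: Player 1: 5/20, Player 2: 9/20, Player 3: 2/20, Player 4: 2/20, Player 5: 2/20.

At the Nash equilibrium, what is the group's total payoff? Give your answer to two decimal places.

136.00 dollars

Player j's private return per contributed unit is 2.8 × (j's share). Contributing is weakly dominant for j when that share is at least 1/2.8 = 0.3571, and contributing 0 is dominant otherwise.
Player 2 alone (share 9/20) is above the threshold, contributing 20; the remaining 4 contribute 0. Total contributed: 20.
The habitat fund pays out 2.8 × 20 = 56.00 in total (split across the unequal shares, but the aggregate is all that matters for the group sum).
The 4 free-riders keep 20 each, adding 80. Group total = 80 + 56.00 = 136.00.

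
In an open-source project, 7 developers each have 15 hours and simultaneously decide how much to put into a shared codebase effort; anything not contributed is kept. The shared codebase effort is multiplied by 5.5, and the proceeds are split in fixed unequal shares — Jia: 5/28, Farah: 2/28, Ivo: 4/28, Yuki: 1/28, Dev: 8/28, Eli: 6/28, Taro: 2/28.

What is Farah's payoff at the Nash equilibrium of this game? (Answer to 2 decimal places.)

26.79 hours

A player with share s gets back 5.5·s per unit contributed, so full contribution is dominant for anyone with s > 1/5.5 = 0.1818 and zero contribution is dominant for anyone below.
Dev and Eli are above the threshold, contributing 15 each; the remaining 5 contribute 0. Total contributed: 30.
Farah keeps 15 and receives 5.5 × 30 × 2/28 = 11.79 from the shared codebase effort, for a payoff of 26.79.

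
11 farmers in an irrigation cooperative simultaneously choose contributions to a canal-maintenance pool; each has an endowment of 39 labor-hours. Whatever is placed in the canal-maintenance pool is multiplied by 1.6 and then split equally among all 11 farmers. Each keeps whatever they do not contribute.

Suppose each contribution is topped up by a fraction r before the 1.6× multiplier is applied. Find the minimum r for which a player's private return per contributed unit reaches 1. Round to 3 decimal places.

5.875

With matching at rate r, one contributed unit becomes (1 + r) in the canal-maintenance pool and returns 1.6 × (1 + r) / 11 to the contributor.
Setting this equal to 1: 1 + r = 11/1.6 = 6.8750.
So the minimum matching rate is r = 6.8750 − 1 = 5.875.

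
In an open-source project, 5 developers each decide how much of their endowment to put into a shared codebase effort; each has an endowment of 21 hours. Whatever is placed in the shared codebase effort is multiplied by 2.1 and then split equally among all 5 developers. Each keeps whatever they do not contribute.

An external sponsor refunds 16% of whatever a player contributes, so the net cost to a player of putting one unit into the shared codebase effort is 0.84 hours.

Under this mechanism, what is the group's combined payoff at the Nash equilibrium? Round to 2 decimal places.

Even with the mechanism, each unit contributed returns only (2.1/5) / 0.84 = 0.5000 per unit of net cost, so contributing nothing is still dominant.
At the Nash equilibrium no one contributes; group total payoff = 5 × 21 = 105.

105.00 hours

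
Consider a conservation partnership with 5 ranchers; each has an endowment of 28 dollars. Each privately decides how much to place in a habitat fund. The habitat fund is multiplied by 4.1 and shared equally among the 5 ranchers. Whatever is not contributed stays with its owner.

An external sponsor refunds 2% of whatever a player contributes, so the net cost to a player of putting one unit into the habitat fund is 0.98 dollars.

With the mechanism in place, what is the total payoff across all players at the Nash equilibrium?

Even with the mechanism, each unit contributed returns only (4.1/5) / 0.98 = 0.8367 per unit of net cost, so contributing nothing is still dominant.
At the Nash equilibrium no one contributes; group total payoff = 5 × 28 = 140.

140.00 dollars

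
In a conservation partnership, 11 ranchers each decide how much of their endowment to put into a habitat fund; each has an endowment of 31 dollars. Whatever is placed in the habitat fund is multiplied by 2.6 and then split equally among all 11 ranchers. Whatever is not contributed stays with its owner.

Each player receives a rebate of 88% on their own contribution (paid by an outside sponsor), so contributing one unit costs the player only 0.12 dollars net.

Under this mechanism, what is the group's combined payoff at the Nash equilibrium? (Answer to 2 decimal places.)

With the mechanism, a contributed unit returns (2.6/11) / 0.12 = 1.9697 per unit of net cost to the contributor — now above 1 — so contributing fully is weakly dominant for every player.
At the Nash equilibrium everyone contributes 31. Group total payoff = 11 × (31 × 0.88 + 2.6 × 31) = 1186.68.

1186.68 dollars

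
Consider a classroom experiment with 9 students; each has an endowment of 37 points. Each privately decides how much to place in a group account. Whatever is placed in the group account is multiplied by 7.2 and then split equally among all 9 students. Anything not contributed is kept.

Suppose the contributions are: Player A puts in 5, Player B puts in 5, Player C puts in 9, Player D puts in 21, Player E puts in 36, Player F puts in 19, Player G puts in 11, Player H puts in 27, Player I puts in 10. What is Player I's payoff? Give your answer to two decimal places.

Total contributed: 5 + 5 + 9 + 21 + 36 + 19 + 11 + 27 + 10 = 143.
Each receives 7.2 × 143 / 9 = 114.40 from the group account.
Player I keeps 37 − 10 = 27, so Player I's payoff is 27 + 114.40 = 141.40.

141.40 points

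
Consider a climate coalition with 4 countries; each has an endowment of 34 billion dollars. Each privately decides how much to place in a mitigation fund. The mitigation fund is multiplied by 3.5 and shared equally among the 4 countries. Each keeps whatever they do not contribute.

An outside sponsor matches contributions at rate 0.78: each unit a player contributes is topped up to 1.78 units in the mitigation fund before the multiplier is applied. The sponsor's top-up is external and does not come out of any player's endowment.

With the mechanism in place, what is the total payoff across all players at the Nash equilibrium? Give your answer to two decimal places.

847.28 billion dollars

The effective private return per unit is now 3.5 × 1.78 / 4 = 1.5575 > 1, so every player's dominant strategy flips to full contribution.
So the Nash equilibrium is full contribution by all 4; the group earns 3.5 × 1.78 × 136 = 847.28.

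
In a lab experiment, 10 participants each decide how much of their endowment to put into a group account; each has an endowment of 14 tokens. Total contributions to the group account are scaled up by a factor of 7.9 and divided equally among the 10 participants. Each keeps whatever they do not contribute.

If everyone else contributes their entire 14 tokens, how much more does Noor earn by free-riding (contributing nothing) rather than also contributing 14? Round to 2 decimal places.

Switching from a contribution of 14 to 0 lets Noor keep an extra 14 tokens, but lowers the group account by 14, which costs Noor their own share of that drop: 7.9/10 × 14 = 11.06.
Net gain = 14 − 11.06 = 2.94. The private return per contributed unit (0.7900) is below 1, so free-riding is indeed the best response regardless of what the others do.

2.94 tokens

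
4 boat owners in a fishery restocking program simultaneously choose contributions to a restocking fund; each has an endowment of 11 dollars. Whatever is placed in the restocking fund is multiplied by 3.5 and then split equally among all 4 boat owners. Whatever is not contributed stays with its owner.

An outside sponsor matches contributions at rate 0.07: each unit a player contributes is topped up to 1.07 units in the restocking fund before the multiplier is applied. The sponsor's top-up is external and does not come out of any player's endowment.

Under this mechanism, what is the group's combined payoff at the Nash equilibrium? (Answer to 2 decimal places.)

The effective private return is 3.5 × 1.07 / 4 = 0.9363, which is still under 1, so the mechanism doesn't change anyone's dominant strategy: zero contribution.
At the Nash equilibrium no one contributes; group total payoff = 4 × 11 = 44.

44.00 dollars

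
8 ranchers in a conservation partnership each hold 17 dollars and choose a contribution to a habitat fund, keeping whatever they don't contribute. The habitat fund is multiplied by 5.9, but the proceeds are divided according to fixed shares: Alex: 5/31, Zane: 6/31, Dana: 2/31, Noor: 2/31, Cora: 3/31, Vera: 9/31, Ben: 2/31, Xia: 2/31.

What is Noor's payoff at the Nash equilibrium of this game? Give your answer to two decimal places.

Player j's private return per contributed unit is 5.9 × (j's share). Contributing is weakly dominant for j when that share is at least 1/5.9 = 0.1695, and contributing 0 is dominant otherwise.
The shares above 0.1695 belong to Zane and Vera, contributing 17 each; the remaining 6 contribute 0. Total contributed: 34.
Noor keeps 17 and receives 5.9 × 34 × 2/31 = 12.94 from the habitat fund, for a payoff of 29.94.

29.94 dollars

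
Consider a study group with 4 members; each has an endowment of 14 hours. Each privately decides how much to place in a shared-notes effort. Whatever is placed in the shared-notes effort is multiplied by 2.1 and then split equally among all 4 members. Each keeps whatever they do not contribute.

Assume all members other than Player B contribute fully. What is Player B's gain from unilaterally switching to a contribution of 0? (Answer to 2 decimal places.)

Switching from a contribution of 14 to 0 lets Player B keep an extra 14 hours, but lowers the shared-notes effort by 14, which costs Player B their own share of that drop: 2.1/4 × 14 = 7.35.
Net gain = 14 − 7.35 = 6.65. The private return per contributed unit (0.5250) is below 1, so free-riding is indeed the best response regardless of what the others do.

6.65 hours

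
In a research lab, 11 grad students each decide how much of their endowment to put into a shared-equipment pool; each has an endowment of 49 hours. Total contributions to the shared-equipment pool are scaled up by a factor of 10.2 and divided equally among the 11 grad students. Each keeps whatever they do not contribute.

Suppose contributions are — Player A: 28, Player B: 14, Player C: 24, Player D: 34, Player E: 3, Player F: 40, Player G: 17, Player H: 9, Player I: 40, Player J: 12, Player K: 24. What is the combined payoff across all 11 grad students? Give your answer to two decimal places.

2793.00 hours

Total contributed: 28 + 14 + 24 + 34 + 3 + 40 + 17 + 9 + 40 + 12 + 24 = 245; total kept: 11 × 49 − 245 = 294.
The shared-equipment pool pays out 10.2 × 245 = 2499.00 in aggregate.
Group total = 294 + 2499.00 = 2793.00.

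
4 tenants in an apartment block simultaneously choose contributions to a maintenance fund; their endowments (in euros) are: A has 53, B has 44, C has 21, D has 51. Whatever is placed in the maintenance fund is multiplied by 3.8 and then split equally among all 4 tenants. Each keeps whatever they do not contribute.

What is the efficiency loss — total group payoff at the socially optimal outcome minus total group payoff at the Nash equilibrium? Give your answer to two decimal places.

473.20 euros

The private return per contributed unit is 3.8/4 = 0.9500 < 1 for every player regardless of endowment, so the Nash equilibrium is zero contribution and the group total is Σ E_j = 53 + 44 + 21 + 51 = 169.
Each contributed unit returns 3.800 to the group, so the social optimum is full contribution by everyone: group total = 3.800 × 169 = 642.20.
Efficiency loss = (3.800 − 1) × 169 = 473.20.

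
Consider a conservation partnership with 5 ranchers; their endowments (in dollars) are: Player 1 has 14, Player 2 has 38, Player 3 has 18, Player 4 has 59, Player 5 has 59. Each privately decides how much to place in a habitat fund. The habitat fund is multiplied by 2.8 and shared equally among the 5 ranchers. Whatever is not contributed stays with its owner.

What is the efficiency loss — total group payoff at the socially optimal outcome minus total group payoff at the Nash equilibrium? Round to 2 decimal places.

338.40 dollars

The private return per contributed unit is 2.8/5 = 0.5600 < 1 for every player regardless of endowment, so the Nash equilibrium is zero contribution and the group total is Σ E_j = 14 + 38 + 18 + 59 + 59 = 188.
Each contributed unit returns 2.800 to the group, so the social optimum is full contribution by everyone: group total = 2.800 × 188 = 526.40.
Efficiency loss = (2.800 − 1) × 188 = 338.40.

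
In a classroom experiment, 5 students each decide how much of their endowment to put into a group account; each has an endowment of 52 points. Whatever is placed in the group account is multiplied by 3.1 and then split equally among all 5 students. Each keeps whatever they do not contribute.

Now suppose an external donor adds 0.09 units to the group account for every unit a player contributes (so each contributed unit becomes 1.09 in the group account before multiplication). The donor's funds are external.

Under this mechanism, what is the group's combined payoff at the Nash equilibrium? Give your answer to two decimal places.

With the mechanism, a contributed unit returns 3.1 × 1.09 / 5 = 0.6758 per unit of net cost — still below 1 — so contributing 0 remains dominant for every player.
Everyone keeps their endowment and the group total is 5 × 52 = 260.

260.00 points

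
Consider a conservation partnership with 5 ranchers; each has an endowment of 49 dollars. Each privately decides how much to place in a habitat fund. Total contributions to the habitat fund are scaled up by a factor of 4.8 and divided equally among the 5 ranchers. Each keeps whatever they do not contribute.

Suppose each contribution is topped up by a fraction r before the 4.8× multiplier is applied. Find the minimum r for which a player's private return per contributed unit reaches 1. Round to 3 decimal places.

0.042

With matching at rate r, one contributed unit becomes (1 + r) in the habitat fund and returns 4.8 × (1 + r) / 5 to the contributor.
Setting this equal to 1: 1 + r = 5/4.8 = 1.0417.
So the minimum matching rate is r = 1.0417 − 1 = 0.042.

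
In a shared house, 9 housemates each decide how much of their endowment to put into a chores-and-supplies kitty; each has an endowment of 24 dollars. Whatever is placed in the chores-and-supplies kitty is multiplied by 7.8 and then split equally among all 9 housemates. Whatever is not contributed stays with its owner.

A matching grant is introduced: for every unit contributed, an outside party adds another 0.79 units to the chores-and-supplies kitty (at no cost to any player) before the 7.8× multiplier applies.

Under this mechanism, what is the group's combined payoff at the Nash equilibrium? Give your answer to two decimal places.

3015.79 dollars

With the mechanism, a contributed unit returns 7.8 × 1.79 / 9 = 1.5513 per unit of net cost to the contributor — now above 1 — so contributing fully is weakly dominant for every player.
So the Nash equilibrium is full contribution by all 9; the group earns 7.8 × 1.79 × 216 = 3015.79.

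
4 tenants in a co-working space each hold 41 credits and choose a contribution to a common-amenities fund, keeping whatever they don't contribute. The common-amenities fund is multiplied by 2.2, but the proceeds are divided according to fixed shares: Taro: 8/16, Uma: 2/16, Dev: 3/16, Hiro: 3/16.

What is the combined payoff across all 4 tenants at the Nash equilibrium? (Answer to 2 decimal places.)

213.20 credits

Player j's private return per contributed unit is 2.2 × (j's share). Contributing is weakly dominant for j when that share is at least 1/2.2 = 0.4545, and contributing 0 is dominant otherwise.
Only Taro (8/16) clears that bar, contributing 41; the remaining 3 contribute 0. Total contributed: 41.
The common-amenities fund pays out 2.2 × 41 = 90.20 in total (split across the unequal shares, but the aggregate is all that matters for the group sum).
The 3 free-riders keep 41 each, adding 123. Group total = 123 + 90.20 = 213.20.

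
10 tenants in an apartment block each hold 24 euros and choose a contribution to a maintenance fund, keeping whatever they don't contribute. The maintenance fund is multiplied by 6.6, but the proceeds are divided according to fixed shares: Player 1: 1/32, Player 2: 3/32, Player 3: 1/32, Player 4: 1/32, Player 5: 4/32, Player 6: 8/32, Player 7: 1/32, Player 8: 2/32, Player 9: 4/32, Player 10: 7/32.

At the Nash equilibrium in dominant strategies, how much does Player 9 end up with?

For player j, contributing a unit is worthwhile iff 6.6 × (j's share) ≥ 1, i.e. iff j's share is at least 0.1515.
The shares above 0.1515 belong to Player 6 and Player 10, contributing 24 each; the remaining 8 contribute 0. Total contributed: 48.
Player 9 keeps 24 and receives 6.6 × 48 × 4/32 = 39.60 from the maintenance fund, for a payoff of 63.60.

63.60 euros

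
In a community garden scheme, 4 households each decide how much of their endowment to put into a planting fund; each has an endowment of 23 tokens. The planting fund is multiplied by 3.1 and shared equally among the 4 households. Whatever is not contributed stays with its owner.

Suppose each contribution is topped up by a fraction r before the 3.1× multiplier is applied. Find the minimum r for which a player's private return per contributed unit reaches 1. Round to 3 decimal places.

With matching at rate r, one contributed unit becomes (1 + r) in the planting fund and returns 3.1 × (1 + r) / 4 to the contributor.
Setting this equal to 1: 1 + r = 4/3.1 = 1.2903.
So the minimum matching rate is r = 1.2903 − 1 = 0.290.

0.290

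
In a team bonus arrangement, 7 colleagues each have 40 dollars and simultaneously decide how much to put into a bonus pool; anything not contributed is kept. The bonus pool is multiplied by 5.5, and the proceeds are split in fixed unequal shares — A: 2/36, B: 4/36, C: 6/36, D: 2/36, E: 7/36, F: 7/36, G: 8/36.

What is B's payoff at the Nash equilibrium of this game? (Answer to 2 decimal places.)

113.33 dollars

Player j's private return per contributed unit is 5.5 × (j's share). Contributing is weakly dominant for j when that share is at least 1/5.5 = 0.1818, and contributing 0 is dominant otherwise.
E, F and G clear that bar, contributing 40 each; the remaining 4 contribute 0. Total contributed: 120.
B keeps 40 and receives 5.5 × 120 × 4/36 = 73.33 from the bonus pool, for a payoff of 113.33.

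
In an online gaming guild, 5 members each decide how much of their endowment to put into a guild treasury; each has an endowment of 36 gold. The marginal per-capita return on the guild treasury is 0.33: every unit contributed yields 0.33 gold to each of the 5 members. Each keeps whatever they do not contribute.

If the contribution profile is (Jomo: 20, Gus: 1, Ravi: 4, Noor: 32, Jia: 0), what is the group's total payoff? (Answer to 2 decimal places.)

217.05 gold

Total contributed: 20 + 1 + 4 + 32 + 0 = 57; total kept: 5 × 36 − 57 = 123.
The guild treasury pays out 0.33 × 5 × 57 = 94.05 in aggregate.
Group total = 123 + 94.05 = 217.05.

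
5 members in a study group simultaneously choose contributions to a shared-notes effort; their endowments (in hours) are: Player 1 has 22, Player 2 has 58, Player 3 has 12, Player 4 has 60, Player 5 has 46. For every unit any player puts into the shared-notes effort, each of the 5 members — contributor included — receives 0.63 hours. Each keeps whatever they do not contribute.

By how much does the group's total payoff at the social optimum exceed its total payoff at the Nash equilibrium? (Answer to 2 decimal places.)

425.70 hours

The private return per contributed unit is 0.63 < 1 for everyone, so the Nash equilibrium is zero contribution and the group total is Σ E_j = 22 + 58 + 12 + 60 + 46 = 198.
Each contributed unit returns 3.150 to the group, so the social optimum is full contribution by everyone: group total = 3.150 × 198 = 623.70.
Efficiency loss = (3.150 − 1) × 198 = 425.70.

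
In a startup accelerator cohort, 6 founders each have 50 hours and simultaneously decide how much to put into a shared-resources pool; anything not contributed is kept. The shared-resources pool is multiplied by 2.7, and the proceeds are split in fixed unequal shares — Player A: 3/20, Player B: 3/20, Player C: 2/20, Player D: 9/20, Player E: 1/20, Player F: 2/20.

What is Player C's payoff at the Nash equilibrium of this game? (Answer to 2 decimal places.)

Player j's private return per contributed unit is 2.7 × (j's share). Contributing is weakly dominant for j when that share is at least 1/2.7 = 0.3704, and contributing 0 is dominant otherwise.
Player D alone (share 9/20) is above the threshold, contributing 50; the remaining 5 contribute 0. Total contributed: 50.
Player C keeps 50 and receives 2.7 × 50 × 2/20 = 13.50 from the shared-resources pool, for a payoff of 63.50.

63.50 hours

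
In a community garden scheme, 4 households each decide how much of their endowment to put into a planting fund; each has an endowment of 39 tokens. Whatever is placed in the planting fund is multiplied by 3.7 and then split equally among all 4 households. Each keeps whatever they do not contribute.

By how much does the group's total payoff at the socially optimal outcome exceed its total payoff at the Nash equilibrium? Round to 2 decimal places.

421.20 tokens

Each contributed unit returns 3.7/4 = 0.9250 to its contributor — below 1 — so contributing 0 is dominant for every player. At the Nash equilibrium everyone keeps their 39, and the group total is 4 × 39 = 156.
Each contributed unit returns 3.700 to the group as a whole (0.9250 to each of 4 players), which exceeds 1, so the social optimum is full contribution: group total = 3.700 × 156 = 577.20.
Efficiency loss = 577.20 − 156 = 421.20.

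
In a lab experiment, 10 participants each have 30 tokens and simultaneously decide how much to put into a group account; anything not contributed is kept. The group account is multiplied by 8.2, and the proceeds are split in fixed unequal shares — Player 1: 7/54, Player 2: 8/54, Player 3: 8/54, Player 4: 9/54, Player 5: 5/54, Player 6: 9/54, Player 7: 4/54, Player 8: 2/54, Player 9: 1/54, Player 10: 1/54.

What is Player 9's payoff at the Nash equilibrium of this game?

A player with share s gets back 8.2·s per unit contributed, so full contribution is dominant for anyone with s > 1/8.2 = 0.1220 and zero contribution is dominant for anyone below.
The shares above 0.1220 belong to Player 1, Player 2, Player 3, Player 4 and Player 6, contributing 30 each; the remaining 5 contribute 0. Total contributed: 150.
Player 9 keeps 30 and receives 8.2 × 150 × 1/54 = 22.78 from the group account, for a payoff of 52.78.

52.78 tokens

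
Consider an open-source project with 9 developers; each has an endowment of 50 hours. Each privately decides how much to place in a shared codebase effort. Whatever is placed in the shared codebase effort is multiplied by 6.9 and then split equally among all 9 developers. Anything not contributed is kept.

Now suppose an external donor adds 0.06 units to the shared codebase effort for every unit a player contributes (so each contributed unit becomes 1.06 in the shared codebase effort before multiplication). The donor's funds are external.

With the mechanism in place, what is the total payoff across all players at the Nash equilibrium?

With the mechanism, a contributed unit returns 6.9 × 1.06 / 9 = 0.8127 per unit of net cost — still below 1 — so contributing 0 remains dominant for every player.
Everyone keeps their endowment and the group total is 9 × 50 = 450.

450.00 hours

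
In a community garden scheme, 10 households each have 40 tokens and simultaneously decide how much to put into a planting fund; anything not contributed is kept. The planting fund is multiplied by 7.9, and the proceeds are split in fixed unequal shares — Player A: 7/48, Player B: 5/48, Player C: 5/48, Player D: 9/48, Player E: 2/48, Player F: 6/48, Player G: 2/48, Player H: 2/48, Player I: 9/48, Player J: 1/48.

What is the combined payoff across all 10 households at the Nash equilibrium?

For player j, contributing a unit is worthwhile iff 7.9 × (j's share) ≥ 1, i.e. iff j's share is at least 0.1266.
Player A, Player D and Player I clear that bar, contributing 40 each; the remaining 7 contribute 0. Total contributed: 120.
The planting fund pays out 7.9 × 120 = 948.00 in total (split across the unequal shares, but the aggregate is all that matters for the group sum).
The 7 free-riders keep 40 each, adding 280. Group total = 280 + 948.00 = 1228.00.

1228.00 tokens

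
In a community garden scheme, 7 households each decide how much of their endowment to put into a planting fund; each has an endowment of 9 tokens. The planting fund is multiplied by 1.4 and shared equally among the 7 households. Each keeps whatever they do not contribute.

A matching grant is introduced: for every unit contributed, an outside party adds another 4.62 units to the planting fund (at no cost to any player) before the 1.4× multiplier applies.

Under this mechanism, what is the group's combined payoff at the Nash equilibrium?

The effective private return per unit is now 1.4 × 5.62 / 7 = 1.1240 > 1, so every player's dominant strategy flips to full contribution.
At the Nash equilibrium everyone contributes 9. Group total payoff = 1.4 × 5.62 × 63 = 495.68.

495.68 tokens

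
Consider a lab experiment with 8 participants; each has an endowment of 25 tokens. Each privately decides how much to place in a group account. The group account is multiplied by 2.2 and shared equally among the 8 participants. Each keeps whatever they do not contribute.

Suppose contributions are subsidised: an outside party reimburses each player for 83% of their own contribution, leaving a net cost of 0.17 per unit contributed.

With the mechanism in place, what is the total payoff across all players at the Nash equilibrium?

606.00 tokens

The effective private return per unit is now (2.2/8) / 0.17 = 1.6176 > 1, so every player's dominant strategy flips to full contribution.
At the Nash equilibrium everyone contributes 25. Group total payoff = 8 × (25 × 0.83 + 2.2 × 25) = 606.00.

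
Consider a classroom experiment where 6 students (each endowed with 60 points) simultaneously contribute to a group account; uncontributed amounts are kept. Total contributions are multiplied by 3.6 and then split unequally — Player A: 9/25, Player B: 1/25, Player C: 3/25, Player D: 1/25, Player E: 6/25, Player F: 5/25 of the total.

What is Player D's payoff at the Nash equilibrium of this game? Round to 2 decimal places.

68.64 points

Player j's private return per contributed unit is 3.6 × (j's share). Contributing is weakly dominant for j when that share is at least 1/3.6 = 0.2778, and contributing 0 is dominant otherwise.
Only Player A (9/25) clears that bar, contributing 60; the remaining 5 contribute 0. Total contributed: 60.
Player D keeps 60 and receives 3.6 × 60 × 1/25 = 8.64 from the group account, for a payoff of 68.64.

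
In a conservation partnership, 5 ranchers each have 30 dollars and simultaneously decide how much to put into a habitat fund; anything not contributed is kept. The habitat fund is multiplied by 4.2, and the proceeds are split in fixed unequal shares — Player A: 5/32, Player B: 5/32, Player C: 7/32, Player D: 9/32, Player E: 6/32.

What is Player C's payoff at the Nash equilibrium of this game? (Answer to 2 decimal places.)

57.56 dollars

Each unit j contributes comes back to j as 4.2 × (j's share), so j prefers to contribute only if that share exceeds 1/4.2 = 0.2381; otherwise keeping the unit dominates.
Only Player D (9/32) clears that bar, contributing 30; the remaining 4 contribute 0. Total contributed: 30.
Player C keeps 30 and receives 4.2 × 30 × 7/32 = 27.56 from the habitat fund, for a payoff of 57.56.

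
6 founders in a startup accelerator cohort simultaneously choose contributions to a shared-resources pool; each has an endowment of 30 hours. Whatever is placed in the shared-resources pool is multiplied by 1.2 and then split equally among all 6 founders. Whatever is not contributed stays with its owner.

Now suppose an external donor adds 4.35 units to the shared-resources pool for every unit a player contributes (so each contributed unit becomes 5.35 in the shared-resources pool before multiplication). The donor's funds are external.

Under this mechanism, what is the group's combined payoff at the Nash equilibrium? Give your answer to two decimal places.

1155.60 hours

Under the mechanism each unit contributed yields 1.2 × 5.35 / 6 = 1.0700 back to its contributor per unit of net cost, which exceeds 1, making full contribution the dominant choice for everyone.
At the Nash equilibrium everyone contributes 30. Group total payoff = 1.2 × 5.35 × 180 = 1155.60.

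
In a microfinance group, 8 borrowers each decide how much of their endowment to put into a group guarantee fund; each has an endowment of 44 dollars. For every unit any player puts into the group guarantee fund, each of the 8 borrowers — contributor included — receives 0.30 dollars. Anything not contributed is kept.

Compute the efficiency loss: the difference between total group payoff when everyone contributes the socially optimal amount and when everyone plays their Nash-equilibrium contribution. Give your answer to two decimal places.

492.80 dollars

The private return per contributed unit is 0.30 < 1, so contributing 0 is dominant for every player. At the Nash equilibrium everyone keeps their 44, and the group total is 8 × 44 = 352.
Each contributed unit returns 2.400 to the group as a whole (0.30 to each of 8 players), which exceeds 1, so the social optimum is full contribution: group total = 2.400 × 352 = 844.80.
Efficiency loss = 844.80 − 352 = 492.80.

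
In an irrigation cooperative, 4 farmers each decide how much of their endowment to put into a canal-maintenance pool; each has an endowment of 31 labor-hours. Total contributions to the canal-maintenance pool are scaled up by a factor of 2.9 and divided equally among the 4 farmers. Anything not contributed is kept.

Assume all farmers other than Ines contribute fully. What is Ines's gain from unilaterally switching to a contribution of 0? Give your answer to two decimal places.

Switching from a contribution of 31 to 0 lets Ines keep an extra 31 labor-hours, but lowers the canal-maintenance pool by 31, which costs Ines their own share of that drop: 2.9/4 × 31 = 22.47.
Net gain = 31 − 22.47 = 8.53. The private return per contributed unit (0.7250) is below 1, so free-riding is indeed the best response regardless of what the others do.

8.53 labor-hours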